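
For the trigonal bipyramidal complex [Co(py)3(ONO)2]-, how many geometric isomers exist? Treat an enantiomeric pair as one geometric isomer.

There are 3 geometric isomers: ONO both axial; ONO one axial, one equatorial; ONO both equatorial.

3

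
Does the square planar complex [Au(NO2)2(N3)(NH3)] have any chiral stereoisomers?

no

In a square planar complex each vertex has one trans partner and two cis neighbours.
Systematic placement gives 2 geometric isomers: NO2 cis; NO2 trans.
Each arrangement has an internal mirror plane or centre of symmetry, so none is chiral.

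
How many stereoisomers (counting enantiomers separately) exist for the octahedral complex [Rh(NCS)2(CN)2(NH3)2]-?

In an octahedral complex each vertex has one trans partner and four cis neighbours.
There are 5 geometric isomers: NCS trans, CN trans, NH3 trans; NCS cis, CN trans, NH3 cis; NCS cis, CN cis, NH3 trans; NCS cis, CN cis, NH3 cis (chiral); NCS trans, CN cis, NH3 cis.
One of these lacks any improper symmetry element and so occurs as an enantiomeric pair, giving 5 + 1 = 6 stereoisomers in total.

6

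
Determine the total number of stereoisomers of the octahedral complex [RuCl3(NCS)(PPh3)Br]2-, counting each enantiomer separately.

5

In an octahedral complex each vertex has one trans partner and four cis neighbours.
The distinct arrangements are (4 in all): Cl mer (3 arrangements); Cl fac (chiral).
One of these lacks any improper symmetry element and so occurs as an enantiomeric pair, giving 4 + 1 = 5 stereoisomers in total.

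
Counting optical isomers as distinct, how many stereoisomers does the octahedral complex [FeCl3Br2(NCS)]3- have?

The six octahedral sites form three mutually perpendicular trans pairs.
There are 3 geometric isomers: Cl mer, Br trans; Cl fac, Br cis; Cl mer, Br cis.
Each arrangement has an internal mirror plane or centre of symmetry, so none is chiral.

3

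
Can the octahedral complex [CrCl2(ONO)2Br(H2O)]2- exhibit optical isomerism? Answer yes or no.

The distinct arrangements are (6 in all): Cl cis, ONO trans; Cl cis, ONO cis (3 arrangements, 2 chiral); Cl trans, ONO trans; Cl trans, ONO cis.
Of these, 2 lack any improper symmetry element and so occur as enantiomeric pairs, giving 6 + 2 = 8 stereoisomers in total.

yes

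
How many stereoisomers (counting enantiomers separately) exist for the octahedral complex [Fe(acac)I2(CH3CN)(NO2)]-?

6

An octahedron has six vertices in three trans pairs; every non-trans pair is cis.
Each acac is bidentate and must span two cis positions.
The distinct arrangements are (4 in all): I cis (3 arrangements, 2 chiral); I trans.
Of these, 2 lack any improper symmetry element and so occur as enantiomeric pairs, giving 4 + 2 = 6 stereoisomers in total.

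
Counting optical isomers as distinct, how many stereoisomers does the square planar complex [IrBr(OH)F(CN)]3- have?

In a square planar complex each vertex has one trans partner and two cis neighbours.
The distinct arrangements are (3 in all): (Br/F trans, CN/OH trans); (Br/OH trans, CN/F trans); (Br/CN trans, F/OH trans).
Each arrangement has an internal mirror plane or centre of symmetry, so none is chiral.

3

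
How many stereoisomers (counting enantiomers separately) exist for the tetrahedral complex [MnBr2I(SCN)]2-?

Only one geometric arrangement is possible.

1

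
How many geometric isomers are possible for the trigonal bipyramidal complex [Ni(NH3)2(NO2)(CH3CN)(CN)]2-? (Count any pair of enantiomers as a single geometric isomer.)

Systematic enumeration (placing each ligand type in turn and discarding arrangements equivalent by rotation or reflection) gives 7 geometric isomers.

7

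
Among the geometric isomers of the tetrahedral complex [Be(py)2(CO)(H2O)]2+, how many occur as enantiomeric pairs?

All four vertices of a tetrahedron are equivalent and mutually adjacent, so cis/trans isomerism cannot arise.
Only one geometric arrangement is possible.

0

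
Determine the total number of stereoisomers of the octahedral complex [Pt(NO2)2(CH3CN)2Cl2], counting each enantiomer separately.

An octahedron has six vertices in three trans pairs; every non-trans pair is cis.
There are 5 geometric isomers: NO2 trans, CH3CN trans, Cl trans; NO2 cis, CH3CN trans, Cl cis; NO2 trans, CH3CN cis, Cl cis; NO2 cis, CH3CN cis, Cl cis (chiral); NO2 cis, CH3CN cis, Cl trans.
One of these lacks any improper symmetry element and so occurs as an enantiomeric pair, giving 5 + 1 = 6 stereoisomers in total.

6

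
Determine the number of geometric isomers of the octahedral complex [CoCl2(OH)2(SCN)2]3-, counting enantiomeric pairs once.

5

The distinct arrangements are (5 in all): Cl trans, OH trans, SCN trans; Cl trans, OH cis, SCN cis; Cl cis, OH cis, SCN trans; Cl cis, OH cis, SCN cis (chiral); Cl cis, OH trans, SCN cis.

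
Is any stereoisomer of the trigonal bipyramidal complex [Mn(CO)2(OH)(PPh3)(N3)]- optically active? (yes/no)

Systematic enumeration (placing each ligand type in turn and discarding arrangements equivalent by rotation or reflection) gives 7 geometric isomers.
Of these, 3 lack any improper symmetry element and so occur as enantiomeric pairs, giving 7 + 3 = 10 stereoisomers in total.

yes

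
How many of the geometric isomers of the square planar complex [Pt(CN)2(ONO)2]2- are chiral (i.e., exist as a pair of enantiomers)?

0

A square has two trans pairs of vertices; adjacent vertices are cis.
The distinct arrangements are (2 in all): CN cis; CN trans.
Each arrangement has an internal mirror plane or centre of symmetry, so none is chiral.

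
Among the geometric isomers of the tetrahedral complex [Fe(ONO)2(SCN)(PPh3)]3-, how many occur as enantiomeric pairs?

0

In a tetrahedral complex all four positions are equivalent and every pair of ligands is adjacent — there is no cis/trans distinction.
Only one geometric arrangement is possible.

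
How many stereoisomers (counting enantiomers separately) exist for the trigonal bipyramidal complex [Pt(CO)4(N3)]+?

The distinct arrangements are (2 in all): N3 equatorial; N3 axial.
Each arrangement has an internal mirror plane or centre of symmetry, so none is chiral.

2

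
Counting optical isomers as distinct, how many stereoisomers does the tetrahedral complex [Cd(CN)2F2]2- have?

1

In a tetrahedral complex all four positions are equivalent and every pair of ligands is adjacent — there is no cis/trans distinction.
Only one geometric arrangement is possible.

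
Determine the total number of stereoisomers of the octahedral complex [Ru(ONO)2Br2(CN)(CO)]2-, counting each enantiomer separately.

An octahedron has six vertices in three trans pairs; every non-trans pair is cis.
Working through the distinct placements yields 6 geometric isomers: ONO trans, Br trans; ONO cis, Br trans; ONO trans, Br cis; ONO cis, Br cis (3 arrangements, 2 chiral).
Of these, 2 lack any improper symmetry element and so occur as enantiomeric pairs, giving 6 + 2 = 8 stereoisomers in total.

8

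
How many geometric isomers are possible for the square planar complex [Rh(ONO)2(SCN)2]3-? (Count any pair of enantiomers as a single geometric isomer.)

The distinct arrangements are (2 in all): ONO cis; ONO trans.

2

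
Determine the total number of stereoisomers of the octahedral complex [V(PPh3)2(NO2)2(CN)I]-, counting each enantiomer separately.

8

In an octahedral complex each vertex has one trans partner and four cis neighbours.
Working through the distinct placements yields 6 geometric isomers: PPh3 trans, NO2 trans; PPh3 cis, NO2 cis (3 arrangements, 2 chiral); PPh3 trans, NO2 cis; PPh3 cis, NO2 trans.
Of these, 2 lack any improper symmetry element and so occur as enantiomeric pairs, giving 6 + 2 = 8 stereoisomers in total.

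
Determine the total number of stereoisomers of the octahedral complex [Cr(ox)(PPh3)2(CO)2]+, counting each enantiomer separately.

4

Each ox is bidentate and must span two cis positions.
There are 3 geometric isomers: PPh3 cis, CO trans; PPh3 cis, CO cis (chiral); PPh3 trans, CO cis.
One of these lacks any improper symmetry element and so occurs as an enantiomeric pair, giving 3 + 1 = 4 stereoisomers in total.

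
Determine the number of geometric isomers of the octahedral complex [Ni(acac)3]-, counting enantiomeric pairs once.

Each acac is bidentate and must span two cis positions.
Only one geometric arrangement is possible; it has no improper symmetry element, so it exists as a pair of enantiomers (2 stereoisomers).

1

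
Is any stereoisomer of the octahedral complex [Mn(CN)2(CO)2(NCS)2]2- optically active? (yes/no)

yes

There are 5 geometric isomers: CN trans, CO trans, NCS trans; CN trans, CO cis, NCS cis; CN cis, CO cis, NCS trans; CN cis, CO cis, NCS cis (chiral); CN cis, CO trans, NCS cis.
One of these lacks any improper symmetry element and so occurs as an enantiomeric pair, giving 5 + 1 = 6 stereoisomers in total.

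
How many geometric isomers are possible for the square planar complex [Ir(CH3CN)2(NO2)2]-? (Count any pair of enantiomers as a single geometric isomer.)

There are 2 geometric isomers: CH3CN cis; CH3CN trans.

2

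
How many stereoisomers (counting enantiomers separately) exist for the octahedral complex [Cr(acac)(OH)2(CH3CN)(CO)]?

6

Each acac is bidentate and must span two cis positions.
Working through the distinct placements yields 4 geometric isomers: OH cis (3 arrangements, 2 chiral); OH trans.
Of these, 2 lack any improper symmetry element and so occur as enantiomeric pairs, giving 4 + 2 = 6 stereoisomers in total.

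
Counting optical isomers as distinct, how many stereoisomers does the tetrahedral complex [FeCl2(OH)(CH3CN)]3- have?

1

Only one geometric arrangement is possible.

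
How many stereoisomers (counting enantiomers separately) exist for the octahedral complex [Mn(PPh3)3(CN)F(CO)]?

5

Working through the distinct placements yields 4 geometric isomers: PPh3 mer (3 arrangements); PPh3 fac (chiral).
One of these lacks any improper symmetry element and so occurs as an enantiomeric pair, giving 4 + 1 = 5 stereoisomers in total.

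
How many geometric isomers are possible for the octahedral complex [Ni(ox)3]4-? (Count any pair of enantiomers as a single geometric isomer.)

In an octahedral complex each vertex has one trans partner and four cis neighbours.
Each ox is bidentate and must span two cis positions.
Only one geometric arrangement is possible; it has no improper symmetry element, so it exists as a pair of enantiomers (2 stereoisomers).

1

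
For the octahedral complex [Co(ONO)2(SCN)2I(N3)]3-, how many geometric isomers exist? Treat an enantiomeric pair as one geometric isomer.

Systematic placement gives 6 geometric isomers: ONO trans, SCN trans; ONO cis, SCN cis (3 arrangements, 2 chiral); ONO cis, SCN trans; ONO trans, SCN cis.

6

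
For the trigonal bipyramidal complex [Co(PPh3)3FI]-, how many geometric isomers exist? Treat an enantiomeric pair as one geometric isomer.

A trigonal bipyramid has two axial and three equatorial sites, which are chemically inequivalent.
Working through the distinct placements yields 4 geometric isomers: F axial, I axial; F axial, I equatorial; F equatorial, I axial; F equatorial, I equatorial.

4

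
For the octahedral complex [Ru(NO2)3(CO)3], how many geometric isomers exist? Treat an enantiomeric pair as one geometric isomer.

An octahedron has six vertices in three trans pairs; every non-trans pair is cis.
There are 2 geometric isomers: NO2 mer; NO2 fac.

2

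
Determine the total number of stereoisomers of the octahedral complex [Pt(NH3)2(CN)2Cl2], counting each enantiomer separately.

The six octahedral sites form three mutually perpendicular trans pairs.
There are 5 geometric isomers: NH3 trans, CN trans, Cl trans; NH3 cis, CN trans, Cl cis; NH3 trans, CN cis, Cl cis; NH3 cis, CN cis, Cl cis (chiral); NH3 cis, CN cis, Cl trans.
One of these lacks any improper symmetry element and so occurs as an enantiomeric pair, giving 5 + 1 = 6 stereoisomers in total.

6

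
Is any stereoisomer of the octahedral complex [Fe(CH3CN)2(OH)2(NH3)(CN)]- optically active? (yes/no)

The six octahedral sites form three mutually perpendicular trans pairs.
Working through the distinct placements yields 6 geometric isomers: CH3CN trans, OH trans; CH3CN trans, OH cis; CH3CN cis, OH trans; CH3CN cis, OH cis (3 arrangements, 2 chiral).
Of these, 2 lack any improper symmetry element and so occur as enantiomeric pairs, giving 6 + 2 = 8 stereoisomers in total.

yes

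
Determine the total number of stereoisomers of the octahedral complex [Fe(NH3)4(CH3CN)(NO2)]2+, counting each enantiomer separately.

There are 2 geometric isomers: CH3CN and NO2 mutually cis; CH3CN and NO2 mutually trans.
Each arrangement has an internal mirror plane or centre of symmetry, so none is chiral.

2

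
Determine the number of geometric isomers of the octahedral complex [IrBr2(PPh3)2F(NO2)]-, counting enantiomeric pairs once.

6

The six octahedral sites form three mutually perpendicular trans pairs.
The distinct arrangements are (6 in all): Br trans, PPh3 trans; Br trans, PPh3 cis; Br cis, PPh3 trans; Br cis, PPh3 cis (3 arrangements, 2 chiral).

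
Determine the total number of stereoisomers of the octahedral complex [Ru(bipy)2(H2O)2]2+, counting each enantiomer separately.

3

Each bipy is bidentate and must span two cis positions.
Working through the distinct placements yields 2 geometric isomers: H2O trans; H2O cis (chiral).
One of these lacks any improper symmetry element and so occurs as an enantiomeric pair, giving 2 + 1 = 3 stereoisomers in total.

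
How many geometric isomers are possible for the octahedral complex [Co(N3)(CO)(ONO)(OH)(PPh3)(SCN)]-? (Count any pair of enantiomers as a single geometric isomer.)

15

In an octahedral complex each vertex has one trans partner and four cis neighbours.
Systematic enumeration (placing each ligand type in turn and discarding arrangements equivalent by rotation or reflection) gives 15 geometric isomers.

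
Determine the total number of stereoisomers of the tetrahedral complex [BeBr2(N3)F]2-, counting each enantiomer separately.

All four vertices of a tetrahedron are equivalent and mutually adjacent, so cis/trans isomerism cannot arise.
Only one geometric arrangement is possible.

1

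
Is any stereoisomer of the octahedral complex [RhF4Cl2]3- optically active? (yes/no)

The six octahedral sites form three mutually perpendicular trans pairs.
The distinct arrangements are (2 in all): Cl trans; Cl cis.
Each arrangement has an internal mirror plane or centre of symmetry, so none is chiral.

no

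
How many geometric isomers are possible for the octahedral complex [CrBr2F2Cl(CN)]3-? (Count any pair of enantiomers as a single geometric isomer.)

In an octahedral complex each vertex has one trans partner and four cis neighbours.
The distinct arrangements are (6 in all): Br trans, F trans; Br trans, F cis; Br cis, F trans; Br cis, F cis (3 arrangements, 2 chiral).

6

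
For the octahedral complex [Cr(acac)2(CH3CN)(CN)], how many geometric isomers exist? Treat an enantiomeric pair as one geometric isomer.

2

The six octahedral sites form three mutually perpendicular trans pairs.
Each acac is bidentate and must span two cis positions.
Systematic placement gives 2 geometric isomers: CH3CN and CN mutually trans; CH3CN and CN mutually cis (chiral).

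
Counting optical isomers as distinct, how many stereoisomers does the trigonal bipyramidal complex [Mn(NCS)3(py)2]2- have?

In a trigonal bipyramid the two axial positions differ from the three equatorial ones.
Working through the distinct placements yields 3 geometric isomers: py both equatorial; py one axial, one equatorial; py both axial.
Each arrangement has an internal mirror plane or centre of symmetry, so none is chiral.

3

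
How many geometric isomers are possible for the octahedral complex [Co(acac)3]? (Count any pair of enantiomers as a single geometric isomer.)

The six octahedral sites form three mutually perpendicular trans pairs.
Each acac is bidentate and must span two cis positions.
Only one geometric arrangement is possible; it has no improper symmetry element, so it exists as a pair of enantiomers (2 stereoisomers).

1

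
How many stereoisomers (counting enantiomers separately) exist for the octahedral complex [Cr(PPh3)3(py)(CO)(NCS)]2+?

There are 4 geometric isomers: PPh3 mer (3 arrangements); PPh3 fac (chiral).
One of these lacks any improper symmetry element and so occurs as an enantiomeric pair, giving 4 + 1 = 5 stereoisomers in total.

5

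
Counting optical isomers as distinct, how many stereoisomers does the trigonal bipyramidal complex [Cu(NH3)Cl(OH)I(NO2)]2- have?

In a trigonal bipyramid the two axial positions differ from the three equatorial ones.
Placing the ligands in turn and identifying arrangements related by rotation or reflection leaves 10 distinct geometric isomers.
Of these, 10 lack any improper symmetry element and so occur as enantiomeric pairs, giving 10 + 10 = 20 stereoisomers in total.

20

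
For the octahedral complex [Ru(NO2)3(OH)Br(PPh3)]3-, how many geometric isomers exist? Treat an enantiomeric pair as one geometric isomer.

4

The six octahedral sites form three mutually perpendicular trans pairs.
Working through the distinct placements yields 4 geometric isomers: NO2 mer (3 arrangements); NO2 fac (chiral).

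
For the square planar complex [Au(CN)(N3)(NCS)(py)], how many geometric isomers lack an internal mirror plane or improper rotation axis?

The distinct arrangements are (3 in all): (CN/NCS trans, N3/py trans); (CN/py trans, N3/NCS trans); (CN/N3 trans, NCS/py trans).
Each arrangement has an internal mirror plane or centre of symmetry, so none is chiral.

0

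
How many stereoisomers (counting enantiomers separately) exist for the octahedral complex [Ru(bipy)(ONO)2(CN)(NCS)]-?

The six octahedral sites form three mutually perpendicular trans pairs.
Each bipy is bidentate and must span two cis positions.
There are 4 geometric isomers: ONO cis (3 arrangements, 2 chiral); ONO trans.
Of these, 2 lack any improper symmetry element and so occur as enantiomeric pairs, giving 4 + 2 = 6 stereoisomers in total.

6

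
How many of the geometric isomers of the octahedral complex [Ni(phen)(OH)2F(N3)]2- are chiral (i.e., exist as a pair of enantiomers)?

2

Each phen is bidentate and must span two cis positions.
Systematic placement gives 4 geometric isomers: OH cis (3 arrangements, 2 chiral); OH trans.
Of these, 2 lack any improper symmetry element and so occur as enantiomeric pairs, giving 4 + 2 = 6 stereoisomers in total.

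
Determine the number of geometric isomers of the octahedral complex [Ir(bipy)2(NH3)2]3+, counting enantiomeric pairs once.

In an octahedral complex each vertex has one trans partner and four cis neighbours.
Each bipy is bidentate and must span two cis positions.
Systematic placement gives 2 geometric isomers: NH3 trans; NH3 cis (chiral).

2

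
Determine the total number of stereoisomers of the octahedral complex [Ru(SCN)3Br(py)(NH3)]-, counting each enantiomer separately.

5

The distinct arrangements are (4 in all): SCN mer (3 arrangements); SCN fac (chiral).
One of these lacks any improper symmetry element and so occurs as an enantiomeric pair, giving 4 + 1 = 5 stereoisomers in total.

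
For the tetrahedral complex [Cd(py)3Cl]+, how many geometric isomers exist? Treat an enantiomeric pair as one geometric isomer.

All four vertices of a tetrahedron are equivalent and mutually adjacent, so cis/trans isomerism cannot arise.
Only one geometric arrangement is possible.

1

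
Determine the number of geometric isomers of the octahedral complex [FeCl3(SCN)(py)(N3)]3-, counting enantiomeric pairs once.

Systematic placement gives 4 geometric isomers: Cl mer (3 arrangements); Cl fac (chiral).

4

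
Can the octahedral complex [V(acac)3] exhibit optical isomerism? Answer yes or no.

yes

The six octahedral sites form three mutually perpendicular trans pairs.
Each acac is bidentate and must span two cis positions.
Only one geometric arrangement is possible; it has no improper symmetry element, so it exists as a pair of enantiomers (2 stereoisomers).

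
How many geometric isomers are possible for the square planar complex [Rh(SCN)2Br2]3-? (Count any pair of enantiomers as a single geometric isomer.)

Systematic placement gives 2 geometric isomers: SCN cis; SCN trans.

2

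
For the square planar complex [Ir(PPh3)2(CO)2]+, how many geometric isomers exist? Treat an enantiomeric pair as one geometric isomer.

A square has two trans pairs of vertices; adjacent vertices are cis.
Systematic placement gives 2 geometric isomers: PPh3 cis; PPh3 trans.

2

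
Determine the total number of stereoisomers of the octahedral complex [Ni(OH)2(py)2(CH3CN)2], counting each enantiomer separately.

6

An octahedron has six vertices in three trans pairs; every non-trans pair is cis.
The distinct arrangements are (5 in all): OH trans, py trans, CH3CN trans; OH cis, py cis, CH3CN trans; OH cis, py trans, CH3CN cis; OH cis, py cis, CH3CN cis (chiral); OH trans, py cis, CH3CN cis.
One of these lacks any improper symmetry element and so occurs as an enantiomeric pair, giving 5 + 1 = 6 stereoisomers in total.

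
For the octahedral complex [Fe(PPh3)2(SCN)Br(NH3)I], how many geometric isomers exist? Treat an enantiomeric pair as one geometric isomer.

Systematic enumeration (placing each ligand type in turn and discarding arrangements equivalent by rotation or reflection) gives 9 geometric isomers.

9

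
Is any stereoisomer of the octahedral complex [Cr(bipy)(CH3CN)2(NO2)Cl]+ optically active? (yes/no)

Each bipy is bidentate and must span two cis positions.
Working through the distinct placements yields 4 geometric isomers: CH3CN trans; CH3CN cis (3 arrangements, 2 chiral).
Of these, 2 lack any improper symmetry element and so occur as enantiomeric pairs, giving 4 + 2 = 6 stereoisomers in total.

yes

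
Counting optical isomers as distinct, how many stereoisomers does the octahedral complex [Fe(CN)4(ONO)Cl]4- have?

2

In an octahedral complex each vertex has one trans partner and four cis neighbours.
Working through the distinct placements yields 2 geometric isomers: ONO and Cl mutually trans; ONO and Cl mutually cis.
Each arrangement has an internal mirror plane or centre of symmetry, so none is chiral.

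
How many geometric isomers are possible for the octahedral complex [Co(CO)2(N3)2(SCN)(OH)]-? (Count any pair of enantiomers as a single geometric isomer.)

6

An octahedron has six vertices in three trans pairs; every non-trans pair is cis.
The distinct arrangements are (6 in all): CO trans, N3 trans; CO trans, N3 cis; CO cis, N3 cis (3 arrangements, 2 chiral); CO cis, N3 trans.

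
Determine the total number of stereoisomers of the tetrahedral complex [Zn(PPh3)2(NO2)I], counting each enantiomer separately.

Only one geometric arrangement is possible.

1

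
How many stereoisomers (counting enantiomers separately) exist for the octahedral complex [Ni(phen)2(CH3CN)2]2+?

An octahedron has six vertices in three trans pairs; every non-trans pair is cis.
Each phen is bidentate and must span two cis positions.
The distinct arrangements are (2 in all): CH3CN trans; CH3CN cis (chiral).
One of these lacks any improper symmetry element and so occurs as an enantiomeric pair, giving 2 + 1 = 3 stereoisomers in total.

3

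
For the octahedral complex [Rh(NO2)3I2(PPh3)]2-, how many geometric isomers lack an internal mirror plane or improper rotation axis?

0

The six octahedral sites form three mutually perpendicular trans pairs.
Working through the distinct placements yields 3 geometric isomers: NO2 mer, I trans; NO2 fac, I cis; NO2 mer, I cis.
Each arrangement has an internal mirror plane or centre of symmetry, so none is chiral.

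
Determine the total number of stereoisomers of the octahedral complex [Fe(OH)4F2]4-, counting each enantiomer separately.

2

In an octahedral complex each vertex has one trans partner and four cis neighbours.
The distinct arrangements are (2 in all): F trans; F cis.
Each arrangement has an internal mirror plane or centre of symmetry, so none is chiral.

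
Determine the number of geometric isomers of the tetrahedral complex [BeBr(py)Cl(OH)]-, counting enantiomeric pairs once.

1

All four vertices of a tetrahedron are equivalent and mutually adjacent, so cis/trans isomerism cannot arise.
Only one geometric arrangement is possible; it has no improper symmetry element, so it exists as a pair of enantiomers (2 stereoisomers).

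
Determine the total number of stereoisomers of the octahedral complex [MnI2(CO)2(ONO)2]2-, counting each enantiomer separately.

The six octahedral sites form three mutually perpendicular trans pairs.
Systematic placement gives 5 geometric isomers: I trans, CO trans, ONO trans; I cis, CO trans, ONO cis; I cis, CO cis, ONO trans; I cis, CO cis, ONO cis (chiral); I trans, CO cis, ONO cis.
One of these lacks any improper symmetry element and so occurs as an enantiomeric pair, giving 5 + 1 = 6 stereoisomers in total.

6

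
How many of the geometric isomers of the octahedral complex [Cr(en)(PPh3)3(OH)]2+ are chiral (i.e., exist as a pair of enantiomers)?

0

In an octahedral complex each vertex has one trans partner and four cis neighbours.
Each en is bidentate and must span two cis positions.
The distinct arrangements are (2 in all): PPh3 fac; PPh3 mer.
Each arrangement has an internal mirror plane or centre of symmetry, so none is chiral.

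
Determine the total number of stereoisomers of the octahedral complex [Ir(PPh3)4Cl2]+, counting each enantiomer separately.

The six octahedral sites form three mutually perpendicular trans pairs.
There are 2 geometric isomers: Cl trans; Cl cis.
Each arrangement has an internal mirror plane or centre of symmetry, so none is chiral.

2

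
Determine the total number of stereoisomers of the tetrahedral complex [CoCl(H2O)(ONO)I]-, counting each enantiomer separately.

2

In a tetrahedral complex all four positions are equivalent and every pair of ligands is adjacent — there is no cis/trans distinction.
Only one geometric arrangement is possible; it has no improper symmetry element, so it exists as a pair of enantiomers (2 stereoisomers).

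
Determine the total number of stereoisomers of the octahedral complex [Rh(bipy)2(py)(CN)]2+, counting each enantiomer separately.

The six octahedral sites form three mutually perpendicular trans pairs.
Each bipy is bidentate and must span two cis positions.
Working through the distinct placements yields 2 geometric isomers: py and CN mutually cis (chiral); py and CN mutually trans.
One of these lacks any improper symmetry element and so occurs as an enantiomeric pair, giving 2 + 1 = 3 stereoisomers in total.

3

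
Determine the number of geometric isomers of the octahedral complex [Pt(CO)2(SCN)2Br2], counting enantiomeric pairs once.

Systematic placement gives 5 geometric isomers: CO trans, SCN trans, Br trans; CO cis, SCN cis, Br trans; CO cis, SCN trans, Br cis; CO cis, SCN cis, Br cis (chiral); CO trans, SCN cis, Br cis.

5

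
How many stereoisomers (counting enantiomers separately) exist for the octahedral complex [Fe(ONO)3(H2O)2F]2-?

In an octahedral complex each vertex has one trans partner and four cis neighbours.
Systematic placement gives 3 geometric isomers: ONO mer, H2O cis; ONO mer, H2O trans; ONO fac, H2O cis.
Each arrangement has an internal mirror plane or centre of symmetry, so none is chiral.

3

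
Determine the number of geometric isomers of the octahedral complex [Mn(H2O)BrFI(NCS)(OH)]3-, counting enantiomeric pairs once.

15

An octahedron has six vertices in three trans pairs; every non-trans pair is cis.
Exhaustive case analysis gives 15 geometric isomers.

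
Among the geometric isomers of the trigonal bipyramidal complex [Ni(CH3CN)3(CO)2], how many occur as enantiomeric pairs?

0

In a trigonal bipyramid the two axial positions differ from the three equatorial ones.
Working through the distinct placements yields 3 geometric isomers: CO both equatorial; CO one axial, one equatorial; CO both axial.
Each arrangement has an internal mirror plane or centre of symmetry, so none is chiral.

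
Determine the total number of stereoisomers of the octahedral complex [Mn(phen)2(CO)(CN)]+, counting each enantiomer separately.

An octahedron has six vertices in three trans pairs; every non-trans pair is cis.
Each phen is bidentate and must span two cis positions.
The distinct arrangements are (2 in all): CO and CN mutually trans; CO and CN mutually cis (chiral).
One of these lacks any improper symmetry element and so occurs as an enantiomeric pair, giving 2 + 1 = 3 stereoisomers in total.

3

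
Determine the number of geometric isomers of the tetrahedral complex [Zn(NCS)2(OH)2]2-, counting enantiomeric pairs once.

1

Only one geometric arrangement is possible.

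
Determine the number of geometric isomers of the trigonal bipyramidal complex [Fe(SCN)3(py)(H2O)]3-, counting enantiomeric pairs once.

4

In a trigonal bipyramid the two axial positions differ from the three equatorial ones.
The distinct arrangements are (4 in all): py equatorial, H2O axial; py axial, H2O axial; py equatorial, H2O equatorial; py axial, H2O equatorial.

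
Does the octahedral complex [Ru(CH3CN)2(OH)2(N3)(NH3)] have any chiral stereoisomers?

An octahedron has six vertices in three trans pairs; every non-trans pair is cis.
There are 6 geometric isomers: CH3CN trans, OH trans; CH3CN trans, OH cis; CH3CN cis, OH trans; CH3CN cis, OH cis (3 arrangements, 2 chiral).
Of these, 2 lack any improper symmetry element and so occur as enantiomeric pairs, giving 6 + 2 = 8 stereoisomers in total.

yes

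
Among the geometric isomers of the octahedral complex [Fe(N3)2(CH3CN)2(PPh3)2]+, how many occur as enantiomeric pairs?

1

An octahedron has six vertices in three trans pairs; every non-trans pair is cis.
Working through the distinct placements yields 5 geometric isomers: N3 trans, CH3CN trans, PPh3 trans; N3 cis, CH3CN trans, PPh3 cis; N3 cis, CH3CN cis, PPh3 trans; N3 cis, CH3CN cis, PPh3 cis (chiral); N3 trans, CH3CN cis, PPh3 cis.
One of these lacks any improper symmetry element and so occurs as an enantiomeric pair, giving 5 + 1 = 6 stereoisomers in total.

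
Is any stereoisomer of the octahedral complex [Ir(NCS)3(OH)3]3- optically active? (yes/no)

An octahedron has six vertices in three trans pairs; every non-trans pair is cis.
There are 2 geometric isomers: NCS mer; NCS fac.
Each arrangement has an internal mirror plane or centre of symmetry, so none is chiral.

no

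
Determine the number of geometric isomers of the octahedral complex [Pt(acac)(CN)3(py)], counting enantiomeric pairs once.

The six octahedral sites form three mutually perpendicular trans pairs.
Each acac is bidentate and must span two cis positions.
There are 2 geometric isomers: CN mer; CN fac.

2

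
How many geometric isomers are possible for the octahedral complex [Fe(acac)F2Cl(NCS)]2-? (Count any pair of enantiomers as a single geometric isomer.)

4

The six octahedral sites form three mutually perpendicular trans pairs.
Each acac is bidentate and must span two cis positions.
There are 4 geometric isomers: F cis (3 arrangements, 2 chiral); F trans.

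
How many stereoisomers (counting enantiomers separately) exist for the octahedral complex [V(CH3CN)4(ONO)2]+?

2

There are 2 geometric isomers: ONO trans; ONO cis.
Each arrangement has an internal mirror plane or centre of symmetry, so none is chiral.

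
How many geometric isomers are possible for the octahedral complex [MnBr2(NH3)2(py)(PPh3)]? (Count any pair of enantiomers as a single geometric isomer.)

In an octahedral complex each vertex has one trans partner and four cis neighbours.
There are 6 geometric isomers: Br trans, NH3 trans; Br trans, NH3 cis; Br cis, NH3 cis (3 arrangements, 2 chiral); Br cis, NH3 trans.

6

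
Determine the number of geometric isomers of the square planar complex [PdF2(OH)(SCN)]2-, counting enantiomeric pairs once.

2

In a square planar complex each vertex has one trans partner and two cis neighbours.
There are 2 geometric isomers: F cis; F trans.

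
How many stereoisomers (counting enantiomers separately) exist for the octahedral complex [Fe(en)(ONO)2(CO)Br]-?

The six octahedral sites form three mutually perpendicular trans pairs.
Each en is bidentate and must span two cis positions.
Working through the distinct placements yields 4 geometric isomers: ONO cis (3 arrangements, 2 chiral); ONO trans.
Of these, 2 lack any improper symmetry element and so occur as enantiomeric pairs, giving 4 + 2 = 6 stereoisomers in total.

6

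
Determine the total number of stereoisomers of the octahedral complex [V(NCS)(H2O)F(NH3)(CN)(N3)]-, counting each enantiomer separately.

Placing the ligands in turn and identifying arrangements related by rotation or reflection leaves 15 distinct geometric isomers.
Of these, 15 lack any improper symmetry element and so occur as enantiomeric pairs, giving 15 + 15 = 30 stereoisomers in total.

30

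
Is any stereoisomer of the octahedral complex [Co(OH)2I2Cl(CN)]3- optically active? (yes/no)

yes

The distinct arrangements are (6 in all): OH trans, I trans; OH cis, I cis (3 arrangements, 2 chiral); OH trans, I cis; OH cis, I trans.
Of these, 2 lack any improper symmetry element and so occur as enantiomeric pairs, giving 6 + 2 = 8 stereoisomers in total.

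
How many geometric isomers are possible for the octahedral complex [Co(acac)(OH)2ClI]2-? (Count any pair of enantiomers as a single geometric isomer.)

The six octahedral sites form three mutually perpendicular trans pairs.
Each acac is bidentate and must span two cis positions.
The distinct arrangements are (4 in all): OH cis (3 arrangements, 2 chiral); OH trans.

4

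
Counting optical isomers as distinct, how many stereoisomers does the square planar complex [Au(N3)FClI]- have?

3

In a square planar complex each vertex has one trans partner and two cis neighbours.
Working through the distinct placements yields 3 geometric isomers: (Cl/I trans, F/N3 trans); (Cl/N3 trans, F/I trans); (Cl/F trans, I/N3 trans).
Each arrangement has an internal mirror plane or centre of symmetry, so none is chiral.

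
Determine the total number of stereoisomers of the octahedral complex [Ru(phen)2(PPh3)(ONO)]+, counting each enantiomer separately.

In an octahedral complex each vertex has one trans partner and four cis neighbours.
Each phen is bidentate and must span two cis positions.
The distinct arrangements are (2 in all): PPh3 and ONO mutually trans; PPh3 and ONO mutually cis (chiral).
One of these lacks any improper symmetry element and so occurs as an enantiomeric pair, giving 2 + 1 = 3 stereoisomers in total.

3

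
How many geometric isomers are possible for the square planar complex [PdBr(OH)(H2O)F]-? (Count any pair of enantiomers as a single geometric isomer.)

In a square planar complex each vertex has one trans partner and two cis neighbours.
Working through the distinct placements yields 3 geometric isomers: (Br/H2O trans, F/OH trans); (Br/OH trans, F/H2O trans); (Br/F trans, H2O/OH trans).

3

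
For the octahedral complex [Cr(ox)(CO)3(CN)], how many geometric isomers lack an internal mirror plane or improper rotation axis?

An octahedron has six vertices in three trans pairs; every non-trans pair is cis.
Each ox is bidentate and must span two cis positions.
Systematic placement gives 2 geometric isomers: CO fac; CO mer.
Each arrangement has an internal mirror plane or centre of symmetry, so none is chiral.

0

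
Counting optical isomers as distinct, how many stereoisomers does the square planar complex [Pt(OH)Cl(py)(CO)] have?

3

In a square planar complex each vertex has one trans partner and two cis neighbours.
There are 3 geometric isomers: (CO/OH trans, Cl/py trans); (CO/py trans, Cl/OH trans); (CO/Cl trans, OH/py trans).
Each arrangement has an internal mirror plane or centre of symmetry, so none is chiral.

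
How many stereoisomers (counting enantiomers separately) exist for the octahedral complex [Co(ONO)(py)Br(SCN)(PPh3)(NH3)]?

30

The six octahedral sites form three mutually perpendicular trans pairs.
Placing the ligands in turn and identifying arrangements related by rotation or reflection leaves 15 distinct geometric isomers.
Of these, 15 lack any improper symmetry element and so occur as enantiomeric pairs, giving 15 + 15 = 30 stereoisomers in total.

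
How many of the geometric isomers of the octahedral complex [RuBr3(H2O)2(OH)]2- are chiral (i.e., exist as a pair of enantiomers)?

0

In an octahedral complex each vertex has one trans partner and four cis neighbours.
Systematic placement gives 3 geometric isomers: Br mer, H2O cis; Br mer, H2O trans; Br fac, H2O cis.
Each arrangement has an internal mirror plane or centre of symmetry, so none is chiral.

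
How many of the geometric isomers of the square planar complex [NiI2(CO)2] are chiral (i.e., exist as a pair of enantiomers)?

In a square planar complex each vertex has one trans partner and two cis neighbours.
There are 2 geometric isomers: I cis; I trans.
Each arrangement has an internal mirror plane or centre of symmetry, so none is chiral.

0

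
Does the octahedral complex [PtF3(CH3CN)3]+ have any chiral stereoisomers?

The six octahedral sites form three mutually perpendicular trans pairs.
Working through the distinct placements yields 2 geometric isomers: F mer; F fac.
Each arrangement has an internal mirror plane or centre of symmetry, so none is chiral.

no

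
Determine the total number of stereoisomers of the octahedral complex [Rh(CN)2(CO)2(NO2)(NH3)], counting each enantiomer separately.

An octahedron has six vertices in three trans pairs; every non-trans pair is cis.
There are 6 geometric isomers: CN trans, CO trans; CN trans, CO cis; CN cis, CO cis (3 arrangements, 2 chiral); CN cis, CO trans.
Of these, 2 lack any improper symmetry element and so occur as enantiomeric pairs, giving 6 + 2 = 8 stereoisomers in total.

8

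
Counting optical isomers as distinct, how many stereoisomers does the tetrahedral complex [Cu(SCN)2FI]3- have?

All four vertices of a tetrahedron are equivalent and mutually adjacent, so cis/trans isomerism cannot arise.
Only one geometric arrangement is possible.

1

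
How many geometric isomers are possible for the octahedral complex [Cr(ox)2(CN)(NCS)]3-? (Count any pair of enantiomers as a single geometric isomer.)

Each ox is bidentate and must span two cis positions.
The distinct arrangements are (2 in all): CN and NCS mutually trans; CN and NCS mutually cis (chiral).

2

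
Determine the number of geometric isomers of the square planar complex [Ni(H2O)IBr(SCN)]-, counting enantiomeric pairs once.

3

In a square planar complex each vertex has one trans partner and two cis neighbours.
There are 3 geometric isomers: (Br/I trans, H2O/SCN trans); (Br/SCN trans, H2O/I trans); (Br/H2O trans, I/SCN trans).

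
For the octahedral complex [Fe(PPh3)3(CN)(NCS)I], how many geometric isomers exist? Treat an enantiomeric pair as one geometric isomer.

4

The six octahedral sites form three mutually perpendicular trans pairs.
Working through the distinct placements yields 4 geometric isomers: PPh3 mer (3 arrangements); PPh3 fac (chiral).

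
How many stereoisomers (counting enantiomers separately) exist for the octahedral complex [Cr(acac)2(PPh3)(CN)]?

The six octahedral sites form three mutually perpendicular trans pairs.
Each acac is bidentate and must span two cis positions.
Systematic placement gives 2 geometric isomers: PPh3 and CN mutually trans; PPh3 and CN mutually cis (chiral).
One of these lacks any improper symmetry element and so occurs as an enantiomeric pair, giving 2 + 1 = 3 stereoisomers in total.

3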